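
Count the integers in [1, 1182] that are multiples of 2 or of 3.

Multiples of 2: 591. Multiples of 3: 394. Of both (lcm=6): 197.
By inclusion-exclusion: 591 + 394 - 197.

Final answer: 788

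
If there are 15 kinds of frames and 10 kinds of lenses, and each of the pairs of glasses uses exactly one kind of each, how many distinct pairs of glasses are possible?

By the multiplication principle: 15 x 10.

Final answer: 150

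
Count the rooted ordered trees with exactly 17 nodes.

This is counted by the nth Catalan number C_n. Here n = 17 - 1 = 16.
C_n = C(2n,n) - C(2n,n+1), so C_{16} = C(32,16) - C(32,17) = 601080390 - 565722720.

Final answer: C_{16} = 35357670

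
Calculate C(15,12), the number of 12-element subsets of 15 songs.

C(15,12) = 15!/(12! x 3!).

Final answer: \binom{15}{12} = 455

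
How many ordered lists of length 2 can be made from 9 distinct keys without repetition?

P(9,2) = 9!/(9-2)! = 9!/7!.

Final answer: P(9,2) = 72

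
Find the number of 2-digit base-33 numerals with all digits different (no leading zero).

The leading digit has 32 choices (anything but zero); the next has 32 (anything but the first), then 31, and so on, one fewer each time.
Total: 32 x 32.

Final answer: 1024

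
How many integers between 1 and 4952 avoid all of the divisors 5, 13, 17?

|div by 5|=990, |div by 13|=380, |div by 17|=291.
|div by 5&13|=76, |div by 5&17|=58, |div by 13&17|=22, |div by all|=4.
By inclusion-exclusion, divisible by at least one: 990+380+291-76-58-22+4 = 1509.
Not divisible by any: 4952 - 1509.

Final answer: 3443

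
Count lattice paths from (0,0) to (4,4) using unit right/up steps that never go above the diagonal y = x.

Total monotonic paths to (4,4): C(8,4) = 70.
Paths that cross above y=x (reflection bijection): C(8,5) = 56.
Valid Dyck paths: 70 - 56.
(Check: C(8,4) - C(8,5) = C(8,4)/5, the Catalan number C_{4}.)

Final answer: C_{4} = 14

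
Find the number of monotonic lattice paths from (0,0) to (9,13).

Each path has 9 right steps and 13 up steps in some order (22 steps total).
Choose which 13 of the 22 steps are up: C(22,13).

Final answer: C(22,13) = 497420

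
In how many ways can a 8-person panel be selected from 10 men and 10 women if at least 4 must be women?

Sum over valid woman counts:
C(10,4)C(10,4) = 44100
C(10,5)C(10,3) = 30240
C(10,6)C(10,2) = 9450
C(10,7)C(10,1) = 1200
C(10,8)C(10,0) = 45
Total: 44100 + 30240 + 9450 + 1200 + 45.

Final answer: 85035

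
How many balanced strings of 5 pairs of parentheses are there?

This is a standard Catalan-number count: the answer is C_n. Here n = 5 (pairs).
C_n = C(2n,n) - C(2n,n+1), so C_{5} = C(10,5) - C(10,6) = 252 - 210.

Final answer: C_{5} = 42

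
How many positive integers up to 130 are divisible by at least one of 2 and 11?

Multiples of 2: 65. Multiples of 11: 11. Of both (lcm=22): 5.
By inclusion-exclusion: 65 + 11 - 5.

Final answer: 71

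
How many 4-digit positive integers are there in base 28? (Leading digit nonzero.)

These are the integers in [28^3, 28^4), so the count is 28^4 - 28^3 = 27 x 28^3.

Final answer: 592704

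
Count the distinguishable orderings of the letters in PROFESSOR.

Letters (E:1, F:1, O:2, P:1, R:2, S:2). Total letters: 9.
Permutations = 9!/(2! x 2! x 2!).

Final answer: 45360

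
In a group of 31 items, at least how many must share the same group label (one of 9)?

There are 9 possible values for group label (one of 9). With 31 items and 9 categories, by pigeonhole: ceiling(31/9).

Final answer: 4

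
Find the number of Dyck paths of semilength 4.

Total monotonic paths to (4,4): C(8,4) = 70.
By the reflection principle, paths that go above the diagonal number C(8,5) = 56.
Valid Dyck paths: 70 - 56.
(Check: C(8,4) - C(8,5) = C(8,4)/5, the Catalan number C_{4}.)

Final answer: C_{4} = 14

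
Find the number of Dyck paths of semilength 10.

Total monotonic paths to (10,10): C(20,10) = 184756.
Paths that cross above y=x (reflection bijection): C(20,11) = 167960.
Valid Dyck paths: 184756 - 167960.
(This is the Catalan number C_{10}.)

Final answer: C_{10} = 16796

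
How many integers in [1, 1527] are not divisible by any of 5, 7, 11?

|div by 5|=305, |div by 7|=218, |div by 11|=138.
|div by 5&7|=43, |div by 5&11|=27, |div by 7&11|=19, |div by all|=3.
By inclusion-exclusion, divisible by at least one: 305+218+138-43-27-19+3 = 575.
Not divisible by any: 1527 - 575.

Final answer: 952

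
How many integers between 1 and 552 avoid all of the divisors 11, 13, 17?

|div by 11|=50, |div by 13|=42, |div by 17|=32.
|div by 11&13|=3, |div by 11&17|=2, |div by 13&17|=2, |div by all|=0.
By inclusion-exclusion, divisible by at least one: 50+42+32-3-2-2+0 = 117.
Not divisible by any: 552 - 117.

Final answer: 435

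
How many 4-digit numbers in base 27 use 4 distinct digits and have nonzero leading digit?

The leading digit has 26 choices (anything but zero); the next has 26 (anything but the first), then 25, and so on, one fewer each time.
Total: 26 x 26 x 25 x 24.

Final answer: 405600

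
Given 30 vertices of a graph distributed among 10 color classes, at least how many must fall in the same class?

By pigeonhole with 30 objects and 10 categories: ceiling(30/10).

Final answer: 3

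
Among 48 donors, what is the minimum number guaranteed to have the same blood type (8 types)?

There are 8 possible values for blood type (8 types). With 48 donors and 8 categories, by pigeonhole: ceiling(48/8).

Final answer: 6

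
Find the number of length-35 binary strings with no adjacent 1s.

A valid string ends in 0 (append to any length-(n-1) valid string) or in 01 (append to any length-(n-2) valid string), so a(n) = a(n-1) + a(n-2) with a(1)=2, a(2)=3.
Iterating the recurrence: a(1)=2, a(2)=3, a(3)=5, a(4)=8, a(5)=13, a(6)=21, a(7)=34, a(8)=55, a(9)=89, a(10)=144, a(11)=233, a(12)=377, a(13)=610, a(14)=987, a(15)=1597, a(16)=2584, a(17)=4181, a(18)=6765, a(19)=10946, a(20)=17711, a(21)=28657, a(22)=46368, a(23)=75025, a(24)=121393, a(25)=196418, a(26)=317811, a(27)=514229, a(28)=832040, a(29)=1346269, a(30)=2178309, a(31)=3524578, a(32)=5702887, a(33)=9227465, a(34)=14930352, a(35)=24157817.

Final answer: 24157817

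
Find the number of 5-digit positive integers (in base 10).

First digit: 9 choices (1-9). Each of the remaining 4 digits: 10 choices.
Total: 9 x 10^4.

Final answer: 90000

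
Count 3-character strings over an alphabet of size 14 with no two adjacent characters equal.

First character: 14 choices. Each subsequent: 13 choices (must differ from the previous one).
Total: 14 x 13^2.

Final answer: 14 x 13^{2} = 2366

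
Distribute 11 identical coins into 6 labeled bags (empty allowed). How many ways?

Stars and bars: C(n+k-1, k-1) = C(16,5).

Final answer: C(16,5) = 4368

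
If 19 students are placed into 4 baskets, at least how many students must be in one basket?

By the pigeonhole principle: ceiling(19/4).

Final answer: 5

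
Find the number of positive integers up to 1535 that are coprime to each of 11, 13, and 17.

|div by 11|=139, |div by 13|=118, |div by 17|=90.
|div by 11&13|=10, |div by 11&17|=8, |div by 13&17|=6, |div by all|=0.
By inclusion-exclusion, divisible by at least one: 139+118+90-10-8-6+0 = 323.
Not divisible by any: 1535 - 323.

Final answer: 1212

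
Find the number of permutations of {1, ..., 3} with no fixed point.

Use the recurrence D(n) = (n-1)(D(n-1) + D(n-2)) with D(0)=1, D(1)=0.
D(2) = 1 x (0 + 1) = 1
D(3) = 2 x (D(2) + D(1)) = 2 x (1 + 0)

Final answer: D(3) = 2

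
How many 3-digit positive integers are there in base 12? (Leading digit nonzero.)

In base 12, the leading digit has 11 choices (1..11); each of the remaining 2 digits has 12 choices.
Total: 11 x 12^2.

Final answer: 1584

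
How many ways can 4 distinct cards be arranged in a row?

The number of ways to arrange 4 distinct objects is 4!.

Final answer: 4! = 24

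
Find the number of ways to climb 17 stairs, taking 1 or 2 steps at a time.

Let f(n) count the ways. The last step is size 1 or 2, so f(n) = f(n-1) + f(n-2) with f(1)=1, f(2)=2.
Computing successive values: f(1)=1, f(2)=2, f(3)=3, f(4)=5, f(5)=8, f(6)=13, f(7)=21, f(8)=34, f(9)=55, f(10)=89, f(11)=144, f(12)=233, f(13)=377, f(14)=610, f(15)=987, f(16)=1597, f(17)=2584.

Final answer: 2584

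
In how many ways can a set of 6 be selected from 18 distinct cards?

C(18,6) = 18!/(6! x (18-6)!).

Final answer: C(18,6) = 18564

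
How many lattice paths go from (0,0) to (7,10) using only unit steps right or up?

Each path has 7 right steps and 10 up steps in some order (17 steps total).
Choose which 10 of the 17 steps are up: C(17,10).

Final answer: C(17,10) = 19448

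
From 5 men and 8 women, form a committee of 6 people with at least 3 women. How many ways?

Sum over valid woman counts:
C(8,3)C(5,3) = 560
C(8,4)C(5,2) = 700
C(8,5)C(5,1) = 280
C(8,6)C(5,0) = 28
Total: 560 + 700 + 280 + 28.

Final answer: 1568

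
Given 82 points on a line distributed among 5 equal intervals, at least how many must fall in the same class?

By pigeonhole with 82 objects and 5 categories: ceiling(82/5).

Final answer: 17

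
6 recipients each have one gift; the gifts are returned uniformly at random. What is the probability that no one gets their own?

Use the recurrence D(n) = (n-1)(D(n-1) + D(n-2)) with D(0)=1, D(1)=0.
Building up: D(2)=1, D(3)=2, D(4)=9, D(5)=44, D(6)=265.
Total arrangements: 6! = 720.
Probability = D(6)/6! = 53/144.

Final answer: D(6)/6! = 265/720 = 0.368056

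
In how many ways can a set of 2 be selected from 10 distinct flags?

C(10,2) = 10!/(2! x (10-2)!).

Final answer: C(10,2) = 45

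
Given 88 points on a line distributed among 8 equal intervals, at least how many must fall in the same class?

By pigeonhole with 88 objects and 8 categories: ceiling(88/8).

Final answer: 11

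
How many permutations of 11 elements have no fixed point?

D(n) = (n-1)(D(n-1) + D(n-2)), D(0)=1, D(1)=0.
Building up: D(2)=1, D(3)=2, D(4)=9, D(5)=44, D(6)=265, D(7)=1854, D(8)=14833, D(9)=133496, D(10)=1334961.
D(11) = 10 x (D(10) + D(9)) = 10 x (1334961 + 133496).

Final answer: D(11) = 14684570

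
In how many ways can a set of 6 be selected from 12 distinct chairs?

C(12,6) = 12!/(6! x 6!).

Final answer: \binom{12}{6} = 924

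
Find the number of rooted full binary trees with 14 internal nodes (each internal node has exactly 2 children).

This is a standard Catalan-number count: the answer is C_n. Here n = 14.
Using C_0 = 1 and C_(k+1) = C_k x 2(2k+1)/(k+2), build up term by term: C_1=1, C_2=2, C_3=5, C_4=14, C_5=42, C_6=132, C_7=429, C_8=1430, C_9=4862, C_10=16796, C_11=58786, C_12=208012, C_13=742900, C_14=2674440.

Final answer: C_{14} = 2674440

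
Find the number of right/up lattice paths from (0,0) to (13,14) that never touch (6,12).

Total paths to (13,14): C(27,14) = 20058300.
Paths through (6,12): C(18,12) x C(9,2) = 668304.
Avoiding (6,12): 20058300 - 668304.

Final answer: 19389996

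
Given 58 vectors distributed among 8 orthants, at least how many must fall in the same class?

By pigeonhole with 58 objects and 8 categories: ceiling(58/8).

Final answer: 8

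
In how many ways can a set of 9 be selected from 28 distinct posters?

C(28,9) = 28!/(9! x 19!).

Final answer: \binom{28}{9} = 6906900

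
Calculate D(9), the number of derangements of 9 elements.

Use the recurrence D(n) = (n-1)(D(n-1) + D(n-2)) with D(0)=1, D(1)=0.
Building up: D(2)=1, D(3)=2, D(4)=9, D(5)=44, D(6)=265, D(7)=1854, D(8)=14833.
D(9) = 8 x (D(8) + D(7)) = 8 x (14833 + 1854).

Final answer: D(9) = 133496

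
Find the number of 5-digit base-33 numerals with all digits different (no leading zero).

First digit: 32 (nonzero). Second: 32 (not first). Third: 31, etc.
Total: 32 x 32 x 31 x 30 x 29.

Final answer: 27617280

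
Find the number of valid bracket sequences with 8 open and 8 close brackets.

This is a standard Catalan-number count: the answer is C_n. Here n = 8 (pairs).
C_n = (2n)!/(n!(n+1)!), so C_{8} = 16!/(8! x 9!) = C(16,8)/9 = 12870/9.

Final answer: C_{8} = 1430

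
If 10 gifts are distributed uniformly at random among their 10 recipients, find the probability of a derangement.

Use the recurrence D(n) = (n-1)(D(n-1) + D(n-2)) with D(0)=1, D(1)=0.
Building up: D(2)=1, D(3)=2, D(4)=9, D(5)=44, D(6)=265, D(7)=1854, D(8)=14833, D(9)=133496, D(10)=1334961.
Total arrangements: 10! = 3628800.
Probability = D(10)/10! = 16481/44800.

Final answer: D(10)/10! = 1334961/3628800 = 0.367879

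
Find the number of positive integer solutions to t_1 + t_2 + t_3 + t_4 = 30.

Substitute t'_i = t_i - 1 (so t'_i >= 0). Then sum t'_i = 30 - 4 = 26.
Stars and bars: C(26+4-1, 4-1) = C(29,3).

Final answer: C(29,3) = 3654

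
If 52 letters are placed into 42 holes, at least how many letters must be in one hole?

By the pigeonhole principle: ceiling(52/42).

Final answer: 2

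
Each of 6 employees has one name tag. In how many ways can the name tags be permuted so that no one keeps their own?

Use the recurrence D(n) = (n-1)(D(n-1) + D(n-2)) with D(0)=1, D(1)=0.
D(2) = 1 x (0 + 1) = 1
D(3) = 2 x (1 + 0) = 2
D(4) = 3 x (2 + 1) = 9
D(5) = 4 x (9 + 2) = 44
D(6) = 5 x (D(5) + D(4)) = 5 x (44 + 9)

Final answer: D(6) = 265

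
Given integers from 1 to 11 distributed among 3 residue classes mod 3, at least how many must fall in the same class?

By pigeonhole with 11 objects and 3 categories: ceiling(11/3).

Final answer: 4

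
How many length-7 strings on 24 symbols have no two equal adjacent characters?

First character: 24 choices. Each subsequent: 23 choices (must differ from the previous one).
Total: 24 x 23^6.

Final answer: 24 x 23^{6} = 3552861336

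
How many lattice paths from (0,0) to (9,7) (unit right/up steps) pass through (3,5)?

Paths (0,0)->(3,5): C(8,5) = 56.
Paths (3,5)->(9,7): C(8,2) = 28.
By multiplication principle: 56 x 28.

Final answer: 1568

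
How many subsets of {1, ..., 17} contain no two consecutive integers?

Let a(n) count such subsets of {1, ..., n}. Either n is excluded (a(n-1) ways) or n is included, forcing n-1 out (a(n-2) ways), so a(n) = a(n-1) + a(n-2) with a(1)=2, a(2)=3.
Iterating the recurrence: a(1)=2, a(2)=3, a(3)=5, a(4)=8, a(5)=13, a(6)=21, a(7)=34, a(8)=55, a(9)=89, a(10)=144, a(11)=233, a(12)=377, a(13)=610, a(14)=987, a(15)=1597, a(16)=2584, a(17)=4181.

Final answer: 4181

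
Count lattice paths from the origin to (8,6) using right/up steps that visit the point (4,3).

Paths (0,0)->(4,3): C(7,3) = 35.
Paths (4,3)->(8,6): C(7,3) = 35.
By multiplication principle: 35 x 35.

Final answer: 1225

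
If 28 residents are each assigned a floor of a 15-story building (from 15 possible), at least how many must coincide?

There are 15 possible values for floor of a 15-story building. With 28 residents and 15 categories, by pigeonhole: ceiling(28/15).

Final answer: 2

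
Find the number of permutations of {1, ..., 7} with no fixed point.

D(n) = (n-1)(D(n-1) + D(n-2)), D(0)=1, D(1)=0.
D(2) = 1 x (0 + 1) = 1
D(3) = 2 x (1 + 0) = 2
D(4) = 3 x (2 + 1) = 9
D(5) = 4 x (9 + 2) = 44
D(6) = 5 x (44 + 9) = 265
D(7) = 6 x (D(6) + D(5)) = 6 x (265 + 44)

Final answer: D(7) = 1854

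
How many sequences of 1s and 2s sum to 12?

Let f(n) count the ways. The last step is size 1 or 2, so f(n) = f(n-1) + f(n-2) with f(1)=1, f(2)=2.
Computing successive values: f(1)=1, f(2)=2, f(3)=3, f(4)=5, f(5)=8, f(6)=13, f(7)=21, f(8)=34, f(9)=55, f(10)=89, f(11)=144, f(12)=233.

Final answer: 233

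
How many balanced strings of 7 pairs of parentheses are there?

This is counted by the nth Catalan number C_n. Here n = 7 (pairs).
C_n = (2n)!/(n!(n+1)!), so C_{7} = 14!/(7! x 8!) = C(14,7)/8 = 3432/8.

Final answer: C_{7} = 429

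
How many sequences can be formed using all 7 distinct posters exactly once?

The number of ways to arrange 7 distinct objects is 7!.

Final answer: 7! = 5040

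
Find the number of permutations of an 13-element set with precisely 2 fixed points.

Choose which 2 elements are fixed: C(13,2) = 78.
Derange the remaining 11 using D(j) = (j-1)(D(j-1) + D(j-2)), D(0)=1, D(1)=0: D(2)=1, D(3)=2, D(4)=9, D(5)=44, D(6)=265, D(7)=1854, D(8)=14833, D(9)=133496, D(10)=1334961, D(11)=14684570.
Total: 78 x 14684570.

Final answer: C(13,2) D(11) = 1145396460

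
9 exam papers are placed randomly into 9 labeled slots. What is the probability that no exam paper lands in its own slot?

Use the recurrence D(n) = (n-1)(D(n-1) + D(n-2)) with D(0)=1, D(1)=0.
Building up: D(2)=1, D(3)=2, D(4)=9, D(5)=44, D(6)=265, D(7)=1854, D(8)=14833, D(9)=133496.
Total arrangements: 9! = 362880.
Probability = D(9)/9! = 16687/45360.

Final answer: D(9)/9! = 133496/362880 = 0.367879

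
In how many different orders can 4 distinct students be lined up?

The number of ways to arrange 4 distinct objects is 4!.

Final answer: 4! = 24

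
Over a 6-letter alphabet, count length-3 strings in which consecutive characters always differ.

First character: 6 choices. Each subsequent: 5 choices (must differ from the previous one).
Total: 6 x 5^2.

Final answer: 6 x 5^{2} = 150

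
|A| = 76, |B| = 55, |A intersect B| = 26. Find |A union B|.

|A union B| = |A| + |B| - |A intersect B| = 76 + 55 - 26.

Final answer: 105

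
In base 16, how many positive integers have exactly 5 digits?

These are the integers in [16^4, 16^5), so the count is 16^5 - 16^4 = 15 x 16^4.

Final answer: 983040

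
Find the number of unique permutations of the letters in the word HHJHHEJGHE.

Letters (E:2, G:1, H:5, J:2). Total letters: 10.
Permutations = 10!/(5! x 2! x 2!).

Final answer: 7560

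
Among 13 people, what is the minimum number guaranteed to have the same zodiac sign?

There are 12 possible values for zodiac sign. With 13 people and 12 categories, by pigeonhole: ceiling(13/12).

Final answer: 2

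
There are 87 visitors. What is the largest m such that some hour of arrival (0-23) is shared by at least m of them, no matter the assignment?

There are 24 possible values for hour of arrival (0-23). With 87 visitors and 24 categories, by pigeonhole: ceiling(87/24).

Final answer: 4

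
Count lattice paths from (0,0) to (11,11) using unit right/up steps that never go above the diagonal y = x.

Total monotonic paths to (11,11): C(22,11) = 705432.
Reflecting each bad path at its first crossing gives a bijection with paths to (10,12): C(22,12) = 646646.
Valid Dyck paths: 705432 - 646646.
(This is the Catalan number C_{11}.)

Final answer: C_{11} = 58786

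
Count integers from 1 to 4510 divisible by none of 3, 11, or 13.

|div by 3|=1503, |div by 11|=410, |div by 13|=346.
|div by 3&11|=136, |div by 3&13|=115, |div by 11&13|=31, |div by all|=10.
By inclusion-exclusion, divisible by at least one: 1503+410+346-136-115-31+10 = 1987.
Not divisible by any: 4510 - 1987.

Final answer: 2523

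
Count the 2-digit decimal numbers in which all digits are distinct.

First digit: 9 (not 0). Second: 9 (not first). Third: 8, etc.
Total: 9 x 9.

Final answer: 81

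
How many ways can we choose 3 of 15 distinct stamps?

C(15,3) = 15!/(3! x (15-3)!).

Final answer: C(15,3) = 455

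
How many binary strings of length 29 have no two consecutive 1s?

A valid string ends in 0 (append to any length-(n-1) valid string) or in 01 (append to any length-(n-2) valid string), so a(n) = a(n-1) + a(n-2) with a(1)=2, a(2)=3.
Building up term by term: a(1)=2, a(2)=3, a(3)=5, a(4)=8, a(5)=13, a(6)=21, a(7)=34, a(8)=55, a(9)=89, a(10)=144, a(11)=233, a(12)=377, a(13)=610, a(14)=987, a(15)=1597, a(16)=2584, a(17)=4181, a(18)=6765, a(19)=10946, a(20)=17711, a(21)=28657, a(22)=46368, a(23)=75025, a(24)=121393, a(25)=196418, a(26)=317811, a(27)=514229, a(28)=832040, a(29)=1346269.

Final answer: 1346269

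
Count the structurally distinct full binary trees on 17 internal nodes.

This is counted by the nth Catalan number C_n. Here n = 17.
C_n = C(2n,n)/(n+1), so C_{17} = C(34,17)/18 = 2333606220/18.

Final answer: C_{17} = 129644790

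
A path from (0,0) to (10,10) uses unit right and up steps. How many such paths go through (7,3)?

Paths (0,0)->(7,3): C(10,3) = 120.
Paths (7,3)->(10,10): C(10,7) = 120.
By multiplication principle: 120 x 120.

Final answer: 14400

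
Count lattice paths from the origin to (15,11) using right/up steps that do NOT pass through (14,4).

Total paths to (15,11): C(26,11) = 7726160.
Paths through (14,4): C(18,4) x C(8,7) = 24480.
Avoiding (14,4): 7726160 - 24480.

Final answer: 7701680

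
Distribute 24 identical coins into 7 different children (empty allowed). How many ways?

Stars and bars: C(n+k-1, k-1) = C(30,6).

Final answer: C(30,6) = 593775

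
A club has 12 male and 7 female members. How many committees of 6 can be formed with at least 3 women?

Sum over valid woman counts:
C(7,3)C(12,3) = 7700
C(7,4)C(12,2) = 2310
C(7,5)C(12,1) = 252
C(7,6)C(12,0) = 7
Total: 7700 + 2310 + 252 + 7.

Final answer: 10269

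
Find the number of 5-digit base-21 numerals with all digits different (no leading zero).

The leading digit has 20 choices (anything but zero); the next has 20 (anything but the first), then 19, and so on, one fewer each time.
Total: 20 x 20 x 19 x 18 x 17.

Final answer: 2325600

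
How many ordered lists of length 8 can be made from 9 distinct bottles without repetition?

P(9,8) = 9!/(9-8)! = 9!/1!.

Final answer: P(9,8) = 362880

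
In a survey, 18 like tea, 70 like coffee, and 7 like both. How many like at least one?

|A union B| = |A| + |B| - |A intersect B| = 18 + 70 - 7.

Final answer: 81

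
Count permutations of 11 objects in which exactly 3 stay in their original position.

Choose which 3 elements are fixed: C(11,3) = 165.
Derange the remaining 8 using D(j) = (j-1)(D(j-1) + D(j-2)), D(0)=1, D(1)=0: D(2)=1, D(3)=2, D(4)=9, D(5)=44, D(6)=265, D(7)=1854, D(8)=14833.
Total: 165 x 14833.

Final answer: C(11,3) D(8) = 2447445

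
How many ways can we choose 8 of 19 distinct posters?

C(19,8) = 19!/(8! x (19-8)!).

Final answer: C(19,8) = 75582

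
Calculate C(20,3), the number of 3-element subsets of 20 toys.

C(20,3) = 20!/(3! x (20-3)!).

Final answer: C(20,3) = 1140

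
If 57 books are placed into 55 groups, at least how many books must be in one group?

By the pigeonhole principle: ceiling(57/55).

Final answer: 2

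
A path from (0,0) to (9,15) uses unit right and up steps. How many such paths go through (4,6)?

Paths (0,0)->(4,6): C(10,6) = 210.
Paths (4,6)->(9,15): C(14,9) = 2002.
By multiplication principle: 210 x 2002.

Final answer: 420420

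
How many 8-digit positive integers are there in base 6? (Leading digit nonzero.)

These are the integers in [6^7, 6^8), so the count is 6^8 - 6^7 = 5 x 6^7.

Final answer: 1399680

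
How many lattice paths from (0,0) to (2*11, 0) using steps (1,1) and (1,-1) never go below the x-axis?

Total monotonic paths to (11,11): C(22,11) = 705432.
Paths that cross above y=x (reflection bijection): C(22,12) = 646646.
Valid Dyck paths: 705432 - 646646.
(These counts are the Catalan numbers.)

Final answer: C_{11} = 58786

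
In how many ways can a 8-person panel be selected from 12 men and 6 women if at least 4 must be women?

Sum over valid woman counts:
C(6,4)C(12,4) = 7425
C(6,5)C(12,3) = 1320
C(6,6)C(12,2) = 66
Total: 7425 + 1320 + 66.

Final answer: 8811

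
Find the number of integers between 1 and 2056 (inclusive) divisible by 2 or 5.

Multiples of 2: 1028. Multiples of 5: 411. Of both (lcm=10): 205.
By inclusion-exclusion: 1028 + 411 - 205.

Final answer: 1234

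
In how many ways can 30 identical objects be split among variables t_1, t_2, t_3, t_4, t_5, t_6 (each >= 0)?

Stars and bars with 30 stars and 5 bars:
C(30+6-1, 6-1) = C(35,5).

Final answer: C(35,5) = 324632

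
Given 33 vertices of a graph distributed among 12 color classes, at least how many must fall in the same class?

By pigeonhole with 33 objects and 12 categories: ceiling(33/12).

Final answer: 3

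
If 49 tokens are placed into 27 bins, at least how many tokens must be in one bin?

By the pigeonhole principle: ceiling(49/27).

Final answer: 2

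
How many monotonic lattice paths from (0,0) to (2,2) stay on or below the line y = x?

Total monotonic paths to (2,2): C(4,2) = 6.
A path is bad iff it touches y = x + 1; reflecting its initial segment maps bad paths bijectively onto all paths to (1,3), of which there are C(4,3) = 4.
Valid Dyck paths: 6 - 4.
(This is the Catalan number C_{2}.)

Final answer: C_{2} = 2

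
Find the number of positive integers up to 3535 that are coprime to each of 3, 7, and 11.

|div by 3|=1178, |div by 7|=505, |div by 11|=321.
|div by 3&7|=168, |div by 3&11|=107, |div by 7&11|=45, |div by all|=15.
By inclusion-exclusion, divisible by at least one: 1178+505+321-168-107-45+15 = 1699.
Not divisible by any: 3535 - 1699.

Final answer: 1836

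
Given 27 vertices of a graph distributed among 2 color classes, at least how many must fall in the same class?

By pigeonhole with 27 objects and 2 categories: ceiling(27/2).

Final answer: 14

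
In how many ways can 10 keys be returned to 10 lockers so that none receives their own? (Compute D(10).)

Use the recurrence D(n) = (n-1)(D(n-1) + D(n-2)) with D(0)=1, D(1)=0.
D(2) = 1 x (0 + 1) = 1
D(3) = 2 x (1 + 0) = 2
D(4) = 3 x (2 + 1) = 9
D(5) = 4 x (9 + 2) = 44
D(6) = 5 x (44 + 9) = 265
D(7) = 6 x (265 + 44) = 1854
D(8) = 7 x (1854 + 265) = 14833
D(9) = 8 x (14833 + 1854) = 133496
D(10) = 9 x (D(9) + D(8)) = 9 x (133496 + 14833)

Final answer: D(10) = 1334961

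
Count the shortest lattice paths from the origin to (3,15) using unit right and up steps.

Each path has 3 right steps and 15 up steps in some order (18 steps total).
Choose which 15 of the 18 steps are up: C(18,15).

Final answer: C(18,15) = 816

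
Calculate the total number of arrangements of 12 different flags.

The number of ways to arrange 12 distinct objects is 12!.

Final answer: 12! = 479001600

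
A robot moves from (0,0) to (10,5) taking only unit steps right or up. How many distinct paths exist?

Each path has 10 right steps and 5 up steps in some order (15 steps total).
Choose which 5 of the 15 steps are up: C(15,5).

Final answer: C(15,5) = 3003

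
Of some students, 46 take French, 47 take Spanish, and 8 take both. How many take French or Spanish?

|A union B| = |A| + |B| - |A intersect B| = 46 + 47 - 8.

Final answer: 85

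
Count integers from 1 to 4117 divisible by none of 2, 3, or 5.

|div by 2|=2058, |div by 3|=1372, |div by 5|=823.
|div by 2&3|=686, |div by 2&5|=411, |div by 3&5|=274, |div by all|=137.
By inclusion-exclusion, divisible by at least one: 2058+1372+823-686-411-274+137 = 3019.
Not divisible by any: 4117 - 3019.

Final answer: 1098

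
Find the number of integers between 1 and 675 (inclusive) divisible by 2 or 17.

Multiples of 2: 337. Multiples of 17: 39. Of both (lcm=34): 19.
By inclusion-exclusion: 337 + 39 - 19.

Final answer: 357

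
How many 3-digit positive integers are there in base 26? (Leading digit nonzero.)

In base 26, the leading digit has 25 choices (1..25); each of the remaining 2 digits has 26 choices.
Total: 25 x 26^2.

Final answer: 16900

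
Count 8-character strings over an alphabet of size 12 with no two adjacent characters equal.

First character: 12 choices. Each subsequent: 11 choices (must differ from the previous one).
Total: 12 x 11^7.

Final answer: 12 x 11^{7} = 233846052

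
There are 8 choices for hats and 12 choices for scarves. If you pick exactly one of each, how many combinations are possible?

By the multiplication principle: 8 x 12.

Final answer: 96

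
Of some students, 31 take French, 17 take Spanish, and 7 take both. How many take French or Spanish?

|A union B| = |A| + |B| - |A intersect B| = 31 + 17 - 7.

Final answer: 41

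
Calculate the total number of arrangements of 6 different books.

The number of ways to arrange 6 distinct objects is 6!.

Final answer: 6! = 720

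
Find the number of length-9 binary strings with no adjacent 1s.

Let a(n) count valid strings. If the last bit is 0 the prefix is any valid string of length n-1; if it is 1 the string must end in 01 with a valid prefix of length n-2. So a(n) = a(n-1) + a(n-2), a(1)=2, a(2)=3.
Iterating the recurrence: a(1)=2, a(2)=3, a(3)=5, a(4)=8, a(5)=13, a(6)=21, a(7)=34, a(8)=55, a(9)=89.

Final answer: 89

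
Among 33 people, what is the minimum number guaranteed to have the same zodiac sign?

There are 12 possible values for zodiac sign. With 33 people and 12 categories, by pigeonhole: ceiling(33/12).

Final answer: 3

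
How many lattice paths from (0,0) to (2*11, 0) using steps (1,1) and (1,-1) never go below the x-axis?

Total monotonic paths to (11,11): C(22,11) = 705432.
Paths that cross above y=x (reflection bijection): C(22,12) = 646646.
Valid Dyck paths: 705432 - 646646.
(Check: C(22,11) - C(22,12) = C(22,11)/12, the Catalan number C_{11}.)

Final answer: C_{11} = 58786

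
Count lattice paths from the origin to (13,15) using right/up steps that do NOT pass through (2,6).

Total paths to (13,15): C(28,15) = 37442160.
Paths through (2,6): C(8,6) x C(20,9) = 4702880.
Avoiding (2,6): 37442160 - 4702880.

Final answer: 32739280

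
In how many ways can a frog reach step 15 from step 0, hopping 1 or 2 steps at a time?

Condition on the final move: it is a 1-step (f(n-1) ways to get there) or a 2-step (f(n-2) ways), so f(n) = f(n-1) + f(n-2), with f(1)=1, f(2)=2.
Building up term by term: f(1)=1, f(2)=2, f(3)=3, f(4)=5, f(5)=8, f(6)=13, f(7)=21, f(8)=34, f(9)=55, f(10)=89, f(11)=144, f(12)=233, f(13)=377, f(14)=610, f(15)=987.

Final answer: 987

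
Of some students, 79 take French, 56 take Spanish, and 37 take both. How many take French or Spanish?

|A union B| = |A| + |B| - |A intersect B| = 79 + 56 - 37.

Final answer: 98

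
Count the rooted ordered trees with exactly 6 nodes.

This is counted by the nth Catalan number C_n. Here n = 6 - 1 = 5.
C_n = (2n)!/(n!(n+1)!), so C_{5} = 10!/(5! x 6!) = C(10,5)/6 = 252/6.

Final answer: C_{5} = 42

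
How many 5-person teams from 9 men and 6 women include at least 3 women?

Sum over valid woman counts:
C(6,3)C(9,2) = 720
C(6,4)C(9,1) = 135
C(6,5)C(9,0) = 6
Total: 720 + 135 + 6.

Final answer: 861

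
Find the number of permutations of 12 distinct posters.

The number of ways to arrange 12 distinct objects is 12!.

Final answer: 12! = 479001600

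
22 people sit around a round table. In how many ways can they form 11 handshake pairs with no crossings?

The structures are counted by the Catalan number C_n. Here n = 22/2 = 11.
C_n = (2n)!/(n!(n+1)!), so C_{11} = 22!/(11! x 12!) = C(22,11)/12 = 705432/12.

Final answer: C_{11} = 58786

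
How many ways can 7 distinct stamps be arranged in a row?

The number of ways to arrange 7 distinct objects is 7!.

Final answer: 7! = 5040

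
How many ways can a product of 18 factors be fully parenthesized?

This is a standard Catalan-number count: the answer is C_n. Here n = 18 - 1 = 17.
C_n = C(2n,n)/(n+1), so C_{17} = C(34,17)/18 = 2333606220/18.

Final answer: C_{17} = 129644790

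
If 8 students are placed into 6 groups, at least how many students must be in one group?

By the pigeonhole principle: ceiling(8/6).

Final answer: 2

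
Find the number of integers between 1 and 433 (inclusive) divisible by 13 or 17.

Multiples of 13: 33. Multiples of 17: 25. Of both (lcm=221): 1.
By inclusion-exclusion: 33 + 25 - 1.

Final answer: 57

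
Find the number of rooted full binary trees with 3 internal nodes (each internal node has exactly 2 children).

The structures are counted by the Catalan number C_n. Here n = 3.
C_n = (2n)!/(n!(n+1)!), so C_{3} = 6!/(3! x 4!) = C(6,3)/4 = 20/4.

Final answer: C_{3} = 5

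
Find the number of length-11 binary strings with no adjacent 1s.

Let a(n) count valid strings. If the last bit is 0 the prefix is any valid string of length n-1; if it is 1 the string must end in 01 with a valid prefix of length n-2. So a(n) = a(n-1) + a(n-2), a(1)=2, a(2)=3.
Computing successive values: a(1)=2, a(2)=3, a(3)=5, a(4)=8, a(5)=13, a(6)=21, a(7)=34, a(8)=55, a(9)=89, a(10)=144, a(11)=233.

Final answer: 233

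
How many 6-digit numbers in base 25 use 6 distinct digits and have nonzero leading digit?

First digit: 24 (nonzero). Second: 24 (not first). Third: 23, etc.
Total: 24 x 24 x 23 x 22 x 21 x 20.

Final answer: 122411520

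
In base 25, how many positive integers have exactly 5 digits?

In base 25, the leading digit has 24 choices (1..24); each of the remaining 4 digits has 25 choices.
Total: 24 x 25^4.

Final answer: 9375000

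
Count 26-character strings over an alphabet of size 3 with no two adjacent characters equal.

First character: 3 choices. Each subsequent: 2 choices (must differ from the previous one).
Total: 3 x 2^25.

Final answer: 3 x 2^{25} = 100663296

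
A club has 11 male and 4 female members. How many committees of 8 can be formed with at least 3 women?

Sum over valid woman counts:
C(4,3)C(11,5) = 1848
C(4,4)C(11,4) = 330
Total: 1848 + 330.

Final answer: 2178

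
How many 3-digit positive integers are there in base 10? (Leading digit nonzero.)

In base 10, the leading digit has 9 choices (1..9); each of the remaining 2 digits has 10 choices.
Total: 9 x 10^2.

Final answer: 900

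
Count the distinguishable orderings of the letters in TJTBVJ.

Letters (B:1, J:2, T:2, V:1). Total letters: 6.
Permutations = 6!/(2! x 2!).

Final answer: 180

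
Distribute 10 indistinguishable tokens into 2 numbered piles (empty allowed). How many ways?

Stars and bars: C(n+k-1, k-1) = C(11,1).

Final answer: C(11,1) = 11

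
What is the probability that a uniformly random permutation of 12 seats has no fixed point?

D(n) = (n-1)(D(n-1) + D(n-2)), D(0)=1, D(1)=0.
Building up: D(2)=1, D(3)=2, D(4)=9, D(5)=44, D(6)=265, D(7)=1854, D(8)=14833, D(9)=133496, D(10)=1334961, D(11)=14684570, D(12)=176214841.
Total arrangements: 12! = 479001600.
Probability = D(12)/12! = 16019531/43545600.

Final answer: D(12)/12! = 176214841/479001600 = 0.367879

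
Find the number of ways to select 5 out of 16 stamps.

C(16,5) = 16!/(5! x (16-5)!).

Final answer: C(16,5) = 4368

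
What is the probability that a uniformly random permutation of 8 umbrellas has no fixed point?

Derangements satisfy D(n) = (n-1)(D(n-1) + D(n-2)), starting from D(0)=1, D(1)=0.
Building up: D(2)=1, D(3)=2, D(4)=9, D(5)=44, D(6)=265, D(7)=1854, D(8)=14833.
Total arrangements: 8! = 40320.
Probability = D(8)/8! = 2119/5760.

Final answer: D(8)/8! = 14833/40320 = 0.367882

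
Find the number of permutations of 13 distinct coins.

The number of ways to arrange 13 distinct objects is 13!.

Final answer: 13! = 6227020800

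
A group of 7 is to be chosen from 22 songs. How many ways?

C(22,7) = 22!/(7! x 15!).

Final answer: \binom{22}{7} = 170544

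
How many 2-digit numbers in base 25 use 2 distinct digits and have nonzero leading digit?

The leading digit has 24 choices (anything but zero); the next has 24 (anything but the first), then 23, and so on, one fewer each time.
Total: 24 x 24.

Final answer: 576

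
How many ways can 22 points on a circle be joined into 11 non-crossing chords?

This is a standard Catalan-number count: the answer is C_n. Here n = 22/2 = 11.
C_n = C(2n,n)/(n+1), so C_{11} = C(22,11)/12 = 705432/12.

Final answer: C_{11} = 58786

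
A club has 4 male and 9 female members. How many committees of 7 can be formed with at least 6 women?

Sum over valid woman counts:
C(9,6)C(4,1) = 336
C(9,7)C(4,0) = 36
Total: 336 + 36.

Final answer: 372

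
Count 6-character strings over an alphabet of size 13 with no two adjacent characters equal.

First character: 13 choices. Each subsequent: 12 choices (must differ from the previous one).
Total: 13 x 12^5.

Final answer: 13 x 12^{5} = 3234816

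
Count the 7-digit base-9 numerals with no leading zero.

These are the integers in [9^6, 9^7), so the count is 9^7 - 9^6 = 8 x 9^6.

Final answer: 4251528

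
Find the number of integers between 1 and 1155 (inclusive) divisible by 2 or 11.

Multiples of 2: 577. Multiples of 11: 105. Of both (lcm=22): 52.
By inclusion-exclusion: 577 + 105 - 52.

Final answer: 630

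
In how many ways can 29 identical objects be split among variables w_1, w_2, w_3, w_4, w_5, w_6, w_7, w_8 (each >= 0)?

Stars and bars with 29 stars and 7 bars:
C(29+8-1, 8-1) = C(36,7).

Final answer: C(36,7) = 8347680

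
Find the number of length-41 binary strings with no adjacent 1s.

Classify by the final bit: ...0 gives a(n-1) strings, ...01 gives a(n-2) strings. Thus a(n) = a(n-1) + a(n-2) with a(1)=2, a(2)=3.
Computing successive values: a(1)=2, a(2)=3, a(3)=5, a(4)=8, a(5)=13, a(6)=21, a(7)=34, a(8)=55, a(9)=89, a(10)=144, a(11)=233, a(12)=377, a(13)=610, a(14)=987, a(15)=1597, a(16)=2584, a(17)=4181, a(18)=6765, a(19)=10946, a(20)=17711, a(21)=28657, a(22)=46368, a(23)=75025, a(24)=121393, a(25)=196418, a(26)=317811, a(27)=514229, a(28)=832040, a(29)=1346269, a(30)=2178309, a(31)=3524578, a(32)=5702887, a(33)=9227465, a(34)=14930352, a(35)=24157817, a(36)=39088169, a(37)=63245986, a(38)=102334155, a(39)=165580141, a(40)=267914296, a(41)=433494437.

Final answer: 433494437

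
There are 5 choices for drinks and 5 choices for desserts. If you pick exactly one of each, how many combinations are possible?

By the multiplication principle: 5 x 5.

Final answer: 25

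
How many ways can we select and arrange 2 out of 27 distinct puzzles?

P(27,2) = 27!/(27-2)! = 27!/25!.

Final answer: P(27,2) = 702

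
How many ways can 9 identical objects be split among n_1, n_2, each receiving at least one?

Substitute n'_i = n_i - 1 (so n'_i >= 0). Then sum n'_i = 9 - 2 = 7.
Stars and bars: C(7+2-1, 2-1) = C(8,1).

Final answer: C(8,1) = 8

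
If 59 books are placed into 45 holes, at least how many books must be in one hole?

By the pigeonhole principle: ceiling(59/45).

Final answer: 2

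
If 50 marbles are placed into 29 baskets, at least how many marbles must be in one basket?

By the pigeonhole principle: ceiling(50/29).

Final answer: 2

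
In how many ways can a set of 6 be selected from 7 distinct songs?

C(7,6) = 7!/(6! x (7-6)!).

Final answer: C(7,6) = 7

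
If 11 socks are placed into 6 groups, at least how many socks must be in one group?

By the pigeonhole principle: ceiling(11/6).

Final answer: 2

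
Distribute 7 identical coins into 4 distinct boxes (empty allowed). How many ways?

Stars and bars: C(n+k-1, k-1) = C(10,3).

Final answer: C(10,3) = 120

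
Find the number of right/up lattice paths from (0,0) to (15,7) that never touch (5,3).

Total paths to (15,7): C(22,7) = 170544.
Paths through (5,3): C(8,3) x C(14,4) = 56056.
Avoiding (5,3): 170544 - 56056.

Final answer: 114488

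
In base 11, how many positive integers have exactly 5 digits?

In base 11, the leading digit has 10 choices (1..10); each of the remaining 4 digits has 11 choices.
Total: 10 x 11^4.

Final answer: 146410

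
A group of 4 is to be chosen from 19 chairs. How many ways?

C(19,4) = 19!/(4! x (19-4)!).

Final answer: C(19,4) = 3876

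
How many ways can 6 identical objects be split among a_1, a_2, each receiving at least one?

Substitute a'_i = a_i - 1 (so a'_i >= 0). Then sum a'_i = 6 - 2 = 4.
Stars and bars: C(4+2-1, 2-1) = C(5,1).

Final answer: C(5,1) = 5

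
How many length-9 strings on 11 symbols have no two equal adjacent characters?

Let g(n) count such strings. g(1) = 11, and each valid string of length n-1 extends in 10 ways (any symbol but the last), so g(n) = 10 g(n-1).
Total: g(9) = 11 x 10^8.

Final answer: 11 x 10^{8} = 1100000000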